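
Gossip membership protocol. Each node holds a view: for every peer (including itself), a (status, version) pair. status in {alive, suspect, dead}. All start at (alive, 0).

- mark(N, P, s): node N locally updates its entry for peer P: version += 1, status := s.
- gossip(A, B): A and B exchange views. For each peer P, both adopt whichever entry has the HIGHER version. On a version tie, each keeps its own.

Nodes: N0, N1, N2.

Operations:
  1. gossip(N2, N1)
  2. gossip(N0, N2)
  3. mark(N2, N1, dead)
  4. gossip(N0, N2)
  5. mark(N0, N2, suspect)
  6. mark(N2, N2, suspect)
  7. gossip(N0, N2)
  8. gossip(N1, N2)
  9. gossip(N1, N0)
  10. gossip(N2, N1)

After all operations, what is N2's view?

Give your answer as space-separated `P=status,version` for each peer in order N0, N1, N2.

Op 1: gossip N2<->N1 -> N2.N0=(alive,v0) N2.N1=(alive,v0) N2.N2=(alive,v0) | N1.N0=(alive,v0) N1.N1=(alive,v0) N1.N2=(alive,v0)
Op 2: gossip N0<->N2 -> N0.N0=(alive,v0) N0.N1=(alive,v0) N0.N2=(alive,v0) | N2.N0=(alive,v0) N2.N1=(alive,v0) N2.N2=(alive,v0)
Op 3: N2 marks N1=dead -> (dead,v1)
Op 4: gossip N0<->N2 -> N0.N0=(alive,v0) N0.N1=(dead,v1) N0.N2=(alive,v0) | N2.N0=(alive,v0) N2.N1=(dead,v1) N2.N2=(alive,v0)
Op 5: N0 marks N2=suspect -> (suspect,v1)
Op 6: N2 marks N2=suspect -> (suspect,v1)
Op 7: gossip N0<->N2 -> N0.N0=(alive,v0) N0.N1=(dead,v1) N0.N2=(suspect,v1) | N2.N0=(alive,v0) N2.N1=(dead,v1) N2.N2=(suspect,v1)
Op 8: gossip N1<->N2 -> N1.N0=(alive,v0) N1.N1=(dead,v1) N1.N2=(suspect,v1) | N2.N0=(alive,v0) N2.N1=(dead,v1) N2.N2=(suspect,v1)
Op 9: gossip N1<->N0 -> N1.N0=(alive,v0) N1.N1=(dead,v1) N1.N2=(suspect,v1) | N0.N0=(alive,v0) N0.N1=(dead,v1) N0.N2=(suspect,v1)
Op 10: gossip N2<->N1 -> N2.N0=(alive,v0) N2.N1=(dead,v1) N2.N2=(suspect,v1) | N1.N0=(alive,v0) N1.N1=(dead,v1) N1.N2=(suspect,v1)

Answer: N0=alive,0 N1=dead,1 N2=suspect,1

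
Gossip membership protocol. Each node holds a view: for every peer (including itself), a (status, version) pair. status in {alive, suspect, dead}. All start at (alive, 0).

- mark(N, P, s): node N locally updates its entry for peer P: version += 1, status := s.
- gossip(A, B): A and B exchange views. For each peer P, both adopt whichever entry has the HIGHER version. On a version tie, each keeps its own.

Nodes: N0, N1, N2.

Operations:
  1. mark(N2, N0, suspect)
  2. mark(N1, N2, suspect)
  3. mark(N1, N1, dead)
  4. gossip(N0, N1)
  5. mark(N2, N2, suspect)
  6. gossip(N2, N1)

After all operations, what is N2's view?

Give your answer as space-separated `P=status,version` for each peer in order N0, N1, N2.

Op 1: N2 marks N0=suspect -> (suspect,v1)
Op 2: N1 marks N2=suspect -> (suspect,v1)
Op 3: N1 marks N1=dead -> (dead,v1)
Op 4: gossip N0<->N1 -> N0.N0=(alive,v0) N0.N1=(dead,v1) N0.N2=(suspect,v1) | N1.N0=(alive,v0) N1.N1=(dead,v1) N1.N2=(suspect,v1)
Op 5: N2 marks N2=suspect -> (suspect,v1)
Op 6: gossip N2<->N1 -> N2.N0=(suspect,v1) N2.N1=(dead,v1) N2.N2=(suspect,v1) | N1.N0=(suspect,v1) N1.N1=(dead,v1) N1.N2=(suspect,v1)

Answer: N0=suspect,1 N1=dead,1 N2=suspect,1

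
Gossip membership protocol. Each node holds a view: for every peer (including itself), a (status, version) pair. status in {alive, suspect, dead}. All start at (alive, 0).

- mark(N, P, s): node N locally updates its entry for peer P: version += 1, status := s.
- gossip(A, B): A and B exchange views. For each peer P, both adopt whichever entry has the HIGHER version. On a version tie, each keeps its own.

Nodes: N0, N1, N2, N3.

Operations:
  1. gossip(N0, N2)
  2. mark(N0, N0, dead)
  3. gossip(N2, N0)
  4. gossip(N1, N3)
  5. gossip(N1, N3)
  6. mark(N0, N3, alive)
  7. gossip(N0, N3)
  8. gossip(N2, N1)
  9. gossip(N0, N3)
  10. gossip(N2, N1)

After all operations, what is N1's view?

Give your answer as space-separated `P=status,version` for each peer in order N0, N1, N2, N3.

Answer: N0=dead,1 N1=alive,0 N2=alive,0 N3=alive,0

Derivation:
Op 1: gossip N0<->N2 -> N0.N0=(alive,v0) N0.N1=(alive,v0) N0.N2=(alive,v0) N0.N3=(alive,v0) | N2.N0=(alive,v0) N2.N1=(alive,v0) N2.N2=(alive,v0) N2.N3=(alive,v0)
Op 2: N0 marks N0=dead -> (dead,v1)
Op 3: gossip N2<->N0 -> N2.N0=(dead,v1) N2.N1=(alive,v0) N2.N2=(alive,v0) N2.N3=(alive,v0) | N0.N0=(dead,v1) N0.N1=(alive,v0) N0.N2=(alive,v0) N0.N3=(alive,v0)
Op 4: gossip N1<->N3 -> N1.N0=(alive,v0) N1.N1=(alive,v0) N1.N2=(alive,v0) N1.N3=(alive,v0) | N3.N0=(alive,v0) N3.N1=(alive,v0) N3.N2=(alive,v0) N3.N3=(alive,v0)
Op 5: gossip N1<->N3 -> N1.N0=(alive,v0) N1.N1=(alive,v0) N1.N2=(alive,v0) N1.N3=(alive,v0) | N3.N0=(alive,v0) N3.N1=(alive,v0) N3.N2=(alive,v0) N3.N3=(alive,v0)
Op 6: N0 marks N3=alive -> (alive,v1)
Op 7: gossip N0<->N3 -> N0.N0=(dead,v1) N0.N1=(alive,v0) N0.N2=(alive,v0) N0.N3=(alive,v1) | N3.N0=(dead,v1) N3.N1=(alive,v0) N3.N2=(alive,v0) N3.N3=(alive,v1)
Op 8: gossip N2<->N1 -> N2.N0=(dead,v1) N2.N1=(alive,v0) N2.N2=(alive,v0) N2.N3=(alive,v0) | N1.N0=(dead,v1) N1.N1=(alive,v0) N1.N2=(alive,v0) N1.N3=(alive,v0)
Op 9: gossip N0<->N3 -> N0.N0=(dead,v1) N0.N1=(alive,v0) N0.N2=(alive,v0) N0.N3=(alive,v1) | N3.N0=(dead,v1) N3.N1=(alive,v0) N3.N2=(alive,v0) N3.N3=(alive,v1)
Op 10: gossip N2<->N1 -> N2.N0=(dead,v1) N2.N1=(alive,v0) N2.N2=(alive,v0) N2.N3=(alive,v0) | N1.N0=(dead,v1) N1.N1=(alive,v0) N1.N2=(alive,v0) N1.N3=(alive,v0)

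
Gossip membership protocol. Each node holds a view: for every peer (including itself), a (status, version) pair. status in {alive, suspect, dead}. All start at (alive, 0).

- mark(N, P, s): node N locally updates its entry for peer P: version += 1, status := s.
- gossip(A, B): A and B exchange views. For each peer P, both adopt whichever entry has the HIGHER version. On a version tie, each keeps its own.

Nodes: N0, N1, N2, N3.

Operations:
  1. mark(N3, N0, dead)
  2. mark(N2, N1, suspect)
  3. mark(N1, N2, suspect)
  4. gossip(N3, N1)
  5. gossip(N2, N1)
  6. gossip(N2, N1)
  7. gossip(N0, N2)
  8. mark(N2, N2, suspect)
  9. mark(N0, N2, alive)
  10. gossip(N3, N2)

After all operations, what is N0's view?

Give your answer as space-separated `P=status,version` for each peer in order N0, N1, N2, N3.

Op 1: N3 marks N0=dead -> (dead,v1)
Op 2: N2 marks N1=suspect -> (suspect,v1)
Op 3: N1 marks N2=suspect -> (suspect,v1)
Op 4: gossip N3<->N1 -> N3.N0=(dead,v1) N3.N1=(alive,v0) N3.N2=(suspect,v1) N3.N3=(alive,v0) | N1.N0=(dead,v1) N1.N1=(alive,v0) N1.N2=(suspect,v1) N1.N3=(alive,v0)
Op 5: gossip N2<->N1 -> N2.N0=(dead,v1) N2.N1=(suspect,v1) N2.N2=(suspect,v1) N2.N3=(alive,v0) | N1.N0=(dead,v1) N1.N1=(suspect,v1) N1.N2=(suspect,v1) N1.N3=(alive,v0)
Op 6: gossip N2<->N1 -> N2.N0=(dead,v1) N2.N1=(suspect,v1) N2.N2=(suspect,v1) N2.N3=(alive,v0) | N1.N0=(dead,v1) N1.N1=(suspect,v1) N1.N2=(suspect,v1) N1.N3=(alive,v0)
Op 7: gossip N0<->N2 -> N0.N0=(dead,v1) N0.N1=(suspect,v1) N0.N2=(suspect,v1) N0.N3=(alive,v0) | N2.N0=(dead,v1) N2.N1=(suspect,v1) N2.N2=(suspect,v1) N2.N3=(alive,v0)
Op 8: N2 marks N2=suspect -> (suspect,v2)
Op 9: N0 marks N2=alive -> (alive,v2)
Op 10: gossip N3<->N2 -> N3.N0=(dead,v1) N3.N1=(suspect,v1) N3.N2=(suspect,v2) N3.N3=(alive,v0) | N2.N0=(dead,v1) N2.N1=(suspect,v1) N2.N2=(suspect,v2) N2.N3=(alive,v0)

Answer: N0=dead,1 N1=suspect,1 N2=alive,2 N3=alive,0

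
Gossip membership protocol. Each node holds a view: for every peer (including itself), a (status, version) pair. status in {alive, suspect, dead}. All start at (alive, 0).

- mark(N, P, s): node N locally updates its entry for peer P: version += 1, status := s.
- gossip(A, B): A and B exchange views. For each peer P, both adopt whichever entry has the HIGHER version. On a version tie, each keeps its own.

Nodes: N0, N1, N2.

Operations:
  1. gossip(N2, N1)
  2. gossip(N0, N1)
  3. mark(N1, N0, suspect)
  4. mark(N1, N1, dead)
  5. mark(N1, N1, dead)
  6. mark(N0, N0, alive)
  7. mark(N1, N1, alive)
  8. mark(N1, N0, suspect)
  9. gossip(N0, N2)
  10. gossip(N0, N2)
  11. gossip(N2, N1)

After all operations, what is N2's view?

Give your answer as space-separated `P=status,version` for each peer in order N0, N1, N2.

Op 1: gossip N2<->N1 -> N2.N0=(alive,v0) N2.N1=(alive,v0) N2.N2=(alive,v0) | N1.N0=(alive,v0) N1.N1=(alive,v0) N1.N2=(alive,v0)
Op 2: gossip N0<->N1 -> N0.N0=(alive,v0) N0.N1=(alive,v0) N0.N2=(alive,v0) | N1.N0=(alive,v0) N1.N1=(alive,v0) N1.N2=(alive,v0)
Op 3: N1 marks N0=suspect -> (suspect,v1)
Op 4: N1 marks N1=dead -> (dead,v1)
Op 5: N1 marks N1=dead -> (dead,v2)
Op 6: N0 marks N0=alive -> (alive,v1)
Op 7: N1 marks N1=alive -> (alive,v3)
Op 8: N1 marks N0=suspect -> (suspect,v2)
Op 9: gossip N0<->N2 -> N0.N0=(alive,v1) N0.N1=(alive,v0) N0.N2=(alive,v0) | N2.N0=(alive,v1) N2.N1=(alive,v0) N2.N2=(alive,v0)
Op 10: gossip N0<->N2 -> N0.N0=(alive,v1) N0.N1=(alive,v0) N0.N2=(alive,v0) | N2.N0=(alive,v1) N2.N1=(alive,v0) N2.N2=(alive,v0)
Op 11: gossip N2<->N1 -> N2.N0=(suspect,v2) N2.N1=(alive,v3) N2.N2=(alive,v0) | N1.N0=(suspect,v2) N1.N1=(alive,v3) N1.N2=(alive,v0)

Answer: N0=suspect,2 N1=alive,3 N2=alive,0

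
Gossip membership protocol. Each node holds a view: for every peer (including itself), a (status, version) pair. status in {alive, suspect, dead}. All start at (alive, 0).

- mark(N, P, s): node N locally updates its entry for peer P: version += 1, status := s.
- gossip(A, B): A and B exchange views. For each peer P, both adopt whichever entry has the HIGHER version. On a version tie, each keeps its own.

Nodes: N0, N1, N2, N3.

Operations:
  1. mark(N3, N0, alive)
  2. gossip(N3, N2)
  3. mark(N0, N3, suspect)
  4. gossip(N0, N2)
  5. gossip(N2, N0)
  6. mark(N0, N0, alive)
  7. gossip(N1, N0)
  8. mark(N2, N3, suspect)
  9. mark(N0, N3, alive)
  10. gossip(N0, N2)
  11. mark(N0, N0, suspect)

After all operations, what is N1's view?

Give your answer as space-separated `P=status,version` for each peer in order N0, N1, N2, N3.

Op 1: N3 marks N0=alive -> (alive,v1)
Op 2: gossip N3<->N2 -> N3.N0=(alive,v1) N3.N1=(alive,v0) N3.N2=(alive,v0) N3.N3=(alive,v0) | N2.N0=(alive,v1) N2.N1=(alive,v0) N2.N2=(alive,v0) N2.N3=(alive,v0)
Op 3: N0 marks N3=suspect -> (suspect,v1)
Op 4: gossip N0<->N2 -> N0.N0=(alive,v1) N0.N1=(alive,v0) N0.N2=(alive,v0) N0.N3=(suspect,v1) | N2.N0=(alive,v1) N2.N1=(alive,v0) N2.N2=(alive,v0) N2.N3=(suspect,v1)
Op 5: gossip N2<->N0 -> N2.N0=(alive,v1) N2.N1=(alive,v0) N2.N2=(alive,v0) N2.N3=(suspect,v1) | N0.N0=(alive,v1) N0.N1=(alive,v0) N0.N2=(alive,v0) N0.N3=(suspect,v1)
Op 6: N0 marks N0=alive -> (alive,v2)
Op 7: gossip N1<->N0 -> N1.N0=(alive,v2) N1.N1=(alive,v0) N1.N2=(alive,v0) N1.N3=(suspect,v1) | N0.N0=(alive,v2) N0.N1=(alive,v0) N0.N2=(alive,v0) N0.N3=(suspect,v1)
Op 8: N2 marks N3=suspect -> (suspect,v2)
Op 9: N0 marks N3=alive -> (alive,v2)
Op 10: gossip N0<->N2 -> N0.N0=(alive,v2) N0.N1=(alive,v0) N0.N2=(alive,v0) N0.N3=(alive,v2) | N2.N0=(alive,v2) N2.N1=(alive,v0) N2.N2=(alive,v0) N2.N3=(suspect,v2)
Op 11: N0 marks N0=suspect -> (suspect,v3)

Answer: N0=alive,2 N1=alive,0 N2=alive,0 N3=suspect,1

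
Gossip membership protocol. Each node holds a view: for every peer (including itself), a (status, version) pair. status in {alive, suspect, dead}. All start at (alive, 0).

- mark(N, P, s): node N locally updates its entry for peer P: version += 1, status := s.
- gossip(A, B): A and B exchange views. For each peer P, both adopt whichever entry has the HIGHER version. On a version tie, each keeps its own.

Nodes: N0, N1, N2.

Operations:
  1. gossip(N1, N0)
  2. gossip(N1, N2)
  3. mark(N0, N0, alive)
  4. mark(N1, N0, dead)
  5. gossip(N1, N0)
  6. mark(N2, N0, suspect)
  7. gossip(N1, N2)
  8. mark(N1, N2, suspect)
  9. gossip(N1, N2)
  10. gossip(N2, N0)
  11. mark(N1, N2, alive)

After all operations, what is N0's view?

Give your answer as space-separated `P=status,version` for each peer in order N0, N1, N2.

Op 1: gossip N1<->N0 -> N1.N0=(alive,v0) N1.N1=(alive,v0) N1.N2=(alive,v0) | N0.N0=(alive,v0) N0.N1=(alive,v0) N0.N2=(alive,v0)
Op 2: gossip N1<->N2 -> N1.N0=(alive,v0) N1.N1=(alive,v0) N1.N2=(alive,v0) | N2.N0=(alive,v0) N2.N1=(alive,v0) N2.N2=(alive,v0)
Op 3: N0 marks N0=alive -> (alive,v1)
Op 4: N1 marks N0=dead -> (dead,v1)
Op 5: gossip N1<->N0 -> N1.N0=(dead,v1) N1.N1=(alive,v0) N1.N2=(alive,v0) | N0.N0=(alive,v1) N0.N1=(alive,v0) N0.N2=(alive,v0)
Op 6: N2 marks N0=suspect -> (suspect,v1)
Op 7: gossip N1<->N2 -> N1.N0=(dead,v1) N1.N1=(alive,v0) N1.N2=(alive,v0) | N2.N0=(suspect,v1) N2.N1=(alive,v0) N2.N2=(alive,v0)
Op 8: N1 marks N2=suspect -> (suspect,v1)
Op 9: gossip N1<->N2 -> N1.N0=(dead,v1) N1.N1=(alive,v0) N1.N2=(suspect,v1) | N2.N0=(suspect,v1) N2.N1=(alive,v0) N2.N2=(suspect,v1)
Op 10: gossip N2<->N0 -> N2.N0=(suspect,v1) N2.N1=(alive,v0) N2.N2=(suspect,v1) | N0.N0=(alive,v1) N0.N1=(alive,v0) N0.N2=(suspect,v1)
Op 11: N1 marks N2=alive -> (alive,v2)

Answer: N0=alive,1 N1=alive,0 N2=suspect,1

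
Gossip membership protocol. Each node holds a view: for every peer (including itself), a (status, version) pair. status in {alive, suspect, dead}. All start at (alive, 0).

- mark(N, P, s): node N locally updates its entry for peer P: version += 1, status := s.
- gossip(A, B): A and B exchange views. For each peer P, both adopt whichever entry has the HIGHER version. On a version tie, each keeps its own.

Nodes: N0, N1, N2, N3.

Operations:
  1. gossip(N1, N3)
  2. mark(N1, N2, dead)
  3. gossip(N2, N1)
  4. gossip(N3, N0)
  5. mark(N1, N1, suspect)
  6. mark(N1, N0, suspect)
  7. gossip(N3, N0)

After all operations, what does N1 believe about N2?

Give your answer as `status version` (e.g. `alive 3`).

Answer: dead 1

Derivation:
Op 1: gossip N1<->N3 -> N1.N0=(alive,v0) N1.N1=(alive,v0) N1.N2=(alive,v0) N1.N3=(alive,v0) | N3.N0=(alive,v0) N3.N1=(alive,v0) N3.N2=(alive,v0) N3.N3=(alive,v0)
Op 2: N1 marks N2=dead -> (dead,v1)
Op 3: gossip N2<->N1 -> N2.N0=(alive,v0) N2.N1=(alive,v0) N2.N2=(dead,v1) N2.N3=(alive,v0) | N1.N0=(alive,v0) N1.N1=(alive,v0) N1.N2=(dead,v1) N1.N3=(alive,v0)
Op 4: gossip N3<->N0 -> N3.N0=(alive,v0) N3.N1=(alive,v0) N3.N2=(alive,v0) N3.N3=(alive,v0) | N0.N0=(alive,v0) N0.N1=(alive,v0) N0.N2=(alive,v0) N0.N3=(alive,v0)
Op 5: N1 marks N1=suspect -> (suspect,v1)
Op 6: N1 marks N0=suspect -> (suspect,v1)
Op 7: gossip N3<->N0 -> N3.N0=(alive,v0) N3.N1=(alive,v0) N3.N2=(alive,v0) N3.N3=(alive,v0) | N0.N0=(alive,v0) N0.N1=(alive,v0) N0.N2=(alive,v0) N0.N3=(alive,v0)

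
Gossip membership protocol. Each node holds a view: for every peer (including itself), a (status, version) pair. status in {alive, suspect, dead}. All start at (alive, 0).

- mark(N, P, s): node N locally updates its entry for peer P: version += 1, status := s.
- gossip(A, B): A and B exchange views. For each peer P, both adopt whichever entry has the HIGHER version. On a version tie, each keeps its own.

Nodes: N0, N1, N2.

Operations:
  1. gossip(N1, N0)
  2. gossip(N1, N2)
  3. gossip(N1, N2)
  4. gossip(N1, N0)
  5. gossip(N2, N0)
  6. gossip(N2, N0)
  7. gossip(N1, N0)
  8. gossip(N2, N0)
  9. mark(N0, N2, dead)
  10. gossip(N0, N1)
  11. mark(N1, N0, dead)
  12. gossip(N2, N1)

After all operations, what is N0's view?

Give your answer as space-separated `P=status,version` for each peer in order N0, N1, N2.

Answer: N0=alive,0 N1=alive,0 N2=dead,1

Derivation:
Op 1: gossip N1<->N0 -> N1.N0=(alive,v0) N1.N1=(alive,v0) N1.N2=(alive,v0) | N0.N0=(alive,v0) N0.N1=(alive,v0) N0.N2=(alive,v0)
Op 2: gossip N1<->N2 -> N1.N0=(alive,v0) N1.N1=(alive,v0) N1.N2=(alive,v0) | N2.N0=(alive,v0) N2.N1=(alive,v0) N2.N2=(alive,v0)
Op 3: gossip N1<->N2 -> N1.N0=(alive,v0) N1.N1=(alive,v0) N1.N2=(alive,v0) | N2.N0=(alive,v0) N2.N1=(alive,v0) N2.N2=(alive,v0)
Op 4: gossip N1<->N0 -> N1.N0=(alive,v0) N1.N1=(alive,v0) N1.N2=(alive,v0) | N0.N0=(alive,v0) N0.N1=(alive,v0) N0.N2=(alive,v0)
Op 5: gossip N2<->N0 -> N2.N0=(alive,v0) N2.N1=(alive,v0) N2.N2=(alive,v0) | N0.N0=(alive,v0) N0.N1=(alive,v0) N0.N2=(alive,v0)
Op 6: gossip N2<->N0 -> N2.N0=(alive,v0) N2.N1=(alive,v0) N2.N2=(alive,v0) | N0.N0=(alive,v0) N0.N1=(alive,v0) N0.N2=(alive,v0)
Op 7: gossip N1<->N0 -> N1.N0=(alive,v0) N1.N1=(alive,v0) N1.N2=(alive,v0) | N0.N0=(alive,v0) N0.N1=(alive,v0) N0.N2=(alive,v0)
Op 8: gossip N2<->N0 -> N2.N0=(alive,v0) N2.N1=(alive,v0) N2.N2=(alive,v0) | N0.N0=(alive,v0) N0.N1=(alive,v0) N0.N2=(alive,v0)
Op 9: N0 marks N2=dead -> (dead,v1)
Op 10: gossip N0<->N1 -> N0.N0=(alive,v0) N0.N1=(alive,v0) N0.N2=(dead,v1) | N1.N0=(alive,v0) N1.N1=(alive,v0) N1.N2=(dead,v1)
Op 11: N1 marks N0=dead -> (dead,v1)
Op 12: gossip N2<->N1 -> N2.N0=(dead,v1) N2.N1=(alive,v0) N2.N2=(dead,v1) | N1.N0=(dead,v1) N1.N1=(alive,v0) N1.N2=(dead,v1)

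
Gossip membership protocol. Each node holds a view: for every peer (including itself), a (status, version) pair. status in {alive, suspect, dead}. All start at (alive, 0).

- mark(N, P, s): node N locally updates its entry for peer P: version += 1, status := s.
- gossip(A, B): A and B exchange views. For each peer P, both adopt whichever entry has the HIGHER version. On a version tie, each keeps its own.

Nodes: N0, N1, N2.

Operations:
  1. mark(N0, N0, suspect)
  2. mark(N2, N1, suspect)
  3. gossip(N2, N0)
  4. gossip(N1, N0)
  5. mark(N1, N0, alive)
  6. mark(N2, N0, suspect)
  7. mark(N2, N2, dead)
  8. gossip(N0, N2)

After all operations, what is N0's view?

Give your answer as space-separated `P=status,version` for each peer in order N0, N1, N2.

Answer: N0=suspect,2 N1=suspect,1 N2=dead,1

Derivation:
Op 1: N0 marks N0=suspect -> (suspect,v1)
Op 2: N2 marks N1=suspect -> (suspect,v1)
Op 3: gossip N2<->N0 -> N2.N0=(suspect,v1) N2.N1=(suspect,v1) N2.N2=(alive,v0) | N0.N0=(suspect,v1) N0.N1=(suspect,v1) N0.N2=(alive,v0)
Op 4: gossip N1<->N0 -> N1.N0=(suspect,v1) N1.N1=(suspect,v1) N1.N2=(alive,v0) | N0.N0=(suspect,v1) N0.N1=(suspect,v1) N0.N2=(alive,v0)
Op 5: N1 marks N0=alive -> (alive,v2)
Op 6: N2 marks N0=suspect -> (suspect,v2)
Op 7: N2 marks N2=dead -> (dead,v1)
Op 8: gossip N0<->N2 -> N0.N0=(suspect,v2) N0.N1=(suspect,v1) N0.N2=(dead,v1) | N2.N0=(suspect,v2) N2.N1=(suspect,v1) N2.N2=(dead,v1)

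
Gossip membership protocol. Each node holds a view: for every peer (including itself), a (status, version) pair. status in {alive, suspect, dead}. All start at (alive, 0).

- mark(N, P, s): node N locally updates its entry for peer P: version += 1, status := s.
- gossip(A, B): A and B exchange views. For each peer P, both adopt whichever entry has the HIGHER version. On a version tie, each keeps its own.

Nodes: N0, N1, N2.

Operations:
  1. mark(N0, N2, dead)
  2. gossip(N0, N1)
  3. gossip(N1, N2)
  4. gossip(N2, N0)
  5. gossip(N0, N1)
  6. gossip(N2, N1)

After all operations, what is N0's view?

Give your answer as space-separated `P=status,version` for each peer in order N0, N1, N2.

Op 1: N0 marks N2=dead -> (dead,v1)
Op 2: gossip N0<->N1 -> N0.N0=(alive,v0) N0.N1=(alive,v0) N0.N2=(dead,v1) | N1.N0=(alive,v0) N1.N1=(alive,v0) N1.N2=(dead,v1)
Op 3: gossip N1<->N2 -> N1.N0=(alive,v0) N1.N1=(alive,v0) N1.N2=(dead,v1) | N2.N0=(alive,v0) N2.N1=(alive,v0) N2.N2=(dead,v1)
Op 4: gossip N2<->N0 -> N2.N0=(alive,v0) N2.N1=(alive,v0) N2.N2=(dead,v1) | N0.N0=(alive,v0) N0.N1=(alive,v0) N0.N2=(dead,v1)
Op 5: gossip N0<->N1 -> N0.N0=(alive,v0) N0.N1=(alive,v0) N0.N2=(dead,v1) | N1.N0=(alive,v0) N1.N1=(alive,v0) N1.N2=(dead,v1)
Op 6: gossip N2<->N1 -> N2.N0=(alive,v0) N2.N1=(alive,v0) N2.N2=(dead,v1) | N1.N0=(alive,v0) N1.N1=(alive,v0) N1.N2=(dead,v1)

Answer: N0=alive,0 N1=alive,0 N2=dead,1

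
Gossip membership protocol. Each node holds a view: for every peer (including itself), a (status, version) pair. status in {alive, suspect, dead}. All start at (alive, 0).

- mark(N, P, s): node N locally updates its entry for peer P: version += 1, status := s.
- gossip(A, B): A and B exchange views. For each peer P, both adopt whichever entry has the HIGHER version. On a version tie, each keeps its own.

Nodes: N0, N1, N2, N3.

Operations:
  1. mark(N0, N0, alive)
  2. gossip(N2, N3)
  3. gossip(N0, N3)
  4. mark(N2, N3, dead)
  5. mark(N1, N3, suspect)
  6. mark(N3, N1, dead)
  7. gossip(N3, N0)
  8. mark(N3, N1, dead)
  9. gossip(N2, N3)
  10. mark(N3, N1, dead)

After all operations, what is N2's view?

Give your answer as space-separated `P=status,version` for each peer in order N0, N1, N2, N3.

Op 1: N0 marks N0=alive -> (alive,v1)
Op 2: gossip N2<->N3 -> N2.N0=(alive,v0) N2.N1=(alive,v0) N2.N2=(alive,v0) N2.N3=(alive,v0) | N3.N0=(alive,v0) N3.N1=(alive,v0) N3.N2=(alive,v0) N3.N3=(alive,v0)
Op 3: gossip N0<->N3 -> N0.N0=(alive,v1) N0.N1=(alive,v0) N0.N2=(alive,v0) N0.N3=(alive,v0) | N3.N0=(alive,v1) N3.N1=(alive,v0) N3.N2=(alive,v0) N3.N3=(alive,v0)
Op 4: N2 marks N3=dead -> (dead,v1)
Op 5: N1 marks N3=suspect -> (suspect,v1)
Op 6: N3 marks N1=dead -> (dead,v1)
Op 7: gossip N3<->N0 -> N3.N0=(alive,v1) N3.N1=(dead,v1) N3.N2=(alive,v0) N3.N3=(alive,v0) | N0.N0=(alive,v1) N0.N1=(dead,v1) N0.N2=(alive,v0) N0.N3=(alive,v0)
Op 8: N3 marks N1=dead -> (dead,v2)
Op 9: gossip N2<->N3 -> N2.N0=(alive,v1) N2.N1=(dead,v2) N2.N2=(alive,v0) N2.N3=(dead,v1) | N3.N0=(alive,v1) N3.N1=(dead,v2) N3.N2=(alive,v0) N3.N3=(dead,v1)
Op 10: N3 marks N1=dead -> (dead,v3)

Answer: N0=alive,1 N1=dead,2 N2=alive,0 N3=dead,1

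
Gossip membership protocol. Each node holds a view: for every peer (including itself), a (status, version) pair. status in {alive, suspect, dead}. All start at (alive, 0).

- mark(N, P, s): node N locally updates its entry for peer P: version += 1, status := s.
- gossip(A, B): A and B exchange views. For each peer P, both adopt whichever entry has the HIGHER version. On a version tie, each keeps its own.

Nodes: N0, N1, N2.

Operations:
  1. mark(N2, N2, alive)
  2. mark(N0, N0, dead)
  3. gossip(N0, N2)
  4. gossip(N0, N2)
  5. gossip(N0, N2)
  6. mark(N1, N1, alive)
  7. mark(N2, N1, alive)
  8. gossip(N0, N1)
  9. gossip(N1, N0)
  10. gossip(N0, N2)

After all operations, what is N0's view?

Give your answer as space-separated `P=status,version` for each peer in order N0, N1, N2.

Answer: N0=dead,1 N1=alive,1 N2=alive,1

Derivation:
Op 1: N2 marks N2=alive -> (alive,v1)
Op 2: N0 marks N0=dead -> (dead,v1)
Op 3: gossip N0<->N2 -> N0.N0=(dead,v1) N0.N1=(alive,v0) N0.N2=(alive,v1) | N2.N0=(dead,v1) N2.N1=(alive,v0) N2.N2=(alive,v1)
Op 4: gossip N0<->N2 -> N0.N0=(dead,v1) N0.N1=(alive,v0) N0.N2=(alive,v1) | N2.N0=(dead,v1) N2.N1=(alive,v0) N2.N2=(alive,v1)
Op 5: gossip N0<->N2 -> N0.N0=(dead,v1) N0.N1=(alive,v0) N0.N2=(alive,v1) | N2.N0=(dead,v1) N2.N1=(alive,v0) N2.N2=(alive,v1)
Op 6: N1 marks N1=alive -> (alive,v1)
Op 7: N2 marks N1=alive -> (alive,v1)
Op 8: gossip N0<->N1 -> N0.N0=(dead,v1) N0.N1=(alive,v1) N0.N2=(alive,v1) | N1.N0=(dead,v1) N1.N1=(alive,v1) N1.N2=(alive,v1)
Op 9: gossip N1<->N0 -> N1.N0=(dead,v1) N1.N1=(alive,v1) N1.N2=(alive,v1) | N0.N0=(dead,v1) N0.N1=(alive,v1) N0.N2=(alive,v1)
Op 10: gossip N0<->N2 -> N0.N0=(dead,v1) N0.N1=(alive,v1) N0.N2=(alive,v1) | N2.N0=(dead,v1) N2.N1=(alive,v1) N2.N2=(alive,v1)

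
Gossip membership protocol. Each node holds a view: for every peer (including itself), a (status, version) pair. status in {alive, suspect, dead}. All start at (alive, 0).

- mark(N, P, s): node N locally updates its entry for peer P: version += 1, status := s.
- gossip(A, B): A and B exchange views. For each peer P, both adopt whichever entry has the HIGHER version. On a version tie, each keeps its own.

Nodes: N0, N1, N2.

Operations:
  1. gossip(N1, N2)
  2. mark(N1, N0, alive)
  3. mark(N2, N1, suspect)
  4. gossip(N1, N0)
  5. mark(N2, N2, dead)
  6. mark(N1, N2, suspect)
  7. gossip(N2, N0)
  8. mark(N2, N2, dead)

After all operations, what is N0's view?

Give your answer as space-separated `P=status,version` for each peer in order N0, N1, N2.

Op 1: gossip N1<->N2 -> N1.N0=(alive,v0) N1.N1=(alive,v0) N1.N2=(alive,v0) | N2.N0=(alive,v0) N2.N1=(alive,v0) N2.N2=(alive,v0)
Op 2: N1 marks N0=alive -> (alive,v1)
Op 3: N2 marks N1=suspect -> (suspect,v1)
Op 4: gossip N1<->N0 -> N1.N0=(alive,v1) N1.N1=(alive,v0) N1.N2=(alive,v0) | N0.N0=(alive,v1) N0.N1=(alive,v0) N0.N2=(alive,v0)
Op 5: N2 marks N2=dead -> (dead,v1)
Op 6: N1 marks N2=suspect -> (suspect,v1)
Op 7: gossip N2<->N0 -> N2.N0=(alive,v1) N2.N1=(suspect,v1) N2.N2=(dead,v1) | N0.N0=(alive,v1) N0.N1=(suspect,v1) N0.N2=(dead,v1)
Op 8: N2 marks N2=dead -> (dead,v2)

Answer: N0=alive,1 N1=suspect,1 N2=dead,1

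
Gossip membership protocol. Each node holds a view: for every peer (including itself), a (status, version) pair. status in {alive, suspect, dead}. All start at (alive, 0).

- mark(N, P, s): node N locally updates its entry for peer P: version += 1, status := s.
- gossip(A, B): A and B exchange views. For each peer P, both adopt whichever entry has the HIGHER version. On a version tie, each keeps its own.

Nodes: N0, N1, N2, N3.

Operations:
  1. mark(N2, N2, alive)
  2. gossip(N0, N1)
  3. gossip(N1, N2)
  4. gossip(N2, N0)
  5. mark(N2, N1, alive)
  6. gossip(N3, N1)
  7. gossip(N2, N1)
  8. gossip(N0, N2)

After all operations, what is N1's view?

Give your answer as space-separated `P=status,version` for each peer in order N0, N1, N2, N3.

Answer: N0=alive,0 N1=alive,1 N2=alive,1 N3=alive,0

Derivation:
Op 1: N2 marks N2=alive -> (alive,v1)
Op 2: gossip N0<->N1 -> N0.N0=(alive,v0) N0.N1=(alive,v0) N0.N2=(alive,v0) N0.N3=(alive,v0) | N1.N0=(alive,v0) N1.N1=(alive,v0) N1.N2=(alive,v0) N1.N3=(alive,v0)
Op 3: gossip N1<->N2 -> N1.N0=(alive,v0) N1.N1=(alive,v0) N1.N2=(alive,v1) N1.N3=(alive,v0) | N2.N0=(alive,v0) N2.N1=(alive,v0) N2.N2=(alive,v1) N2.N3=(alive,v0)
Op 4: gossip N2<->N0 -> N2.N0=(alive,v0) N2.N1=(alive,v0) N2.N2=(alive,v1) N2.N3=(alive,v0) | N0.N0=(alive,v0) N0.N1=(alive,v0) N0.N2=(alive,v1) N0.N3=(alive,v0)
Op 5: N2 marks N1=alive -> (alive,v1)
Op 6: gossip N3<->N1 -> N3.N0=(alive,v0) N3.N1=(alive,v0) N3.N2=(alive,v1) N3.N3=(alive,v0) | N1.N0=(alive,v0) N1.N1=(alive,v0) N1.N2=(alive,v1) N1.N3=(alive,v0)
Op 7: gossip N2<->N1 -> N2.N0=(alive,v0) N2.N1=(alive,v1) N2.N2=(alive,v1) N2.N3=(alive,v0) | N1.N0=(alive,v0) N1.N1=(alive,v1) N1.N2=(alive,v1) N1.N3=(alive,v0)
Op 8: gossip N0<->N2 -> N0.N0=(alive,v0) N0.N1=(alive,v1) N0.N2=(alive,v1) N0.N3=(alive,v0) | N2.N0=(alive,v0) N2.N1=(alive,v1) N2.N2=(alive,v1) N2.N3=(alive,v0)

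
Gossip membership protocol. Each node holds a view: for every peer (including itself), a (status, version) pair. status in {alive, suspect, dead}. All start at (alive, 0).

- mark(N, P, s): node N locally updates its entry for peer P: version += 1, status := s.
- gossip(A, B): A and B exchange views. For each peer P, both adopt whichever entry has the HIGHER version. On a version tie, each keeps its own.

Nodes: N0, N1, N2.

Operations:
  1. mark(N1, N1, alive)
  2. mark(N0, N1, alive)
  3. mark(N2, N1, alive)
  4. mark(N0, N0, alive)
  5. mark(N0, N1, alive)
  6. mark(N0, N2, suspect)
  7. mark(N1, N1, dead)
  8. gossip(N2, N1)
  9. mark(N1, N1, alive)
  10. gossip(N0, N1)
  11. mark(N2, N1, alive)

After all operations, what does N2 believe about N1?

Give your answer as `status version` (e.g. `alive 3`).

Answer: alive 3

Derivation:
Op 1: N1 marks N1=alive -> (alive,v1)
Op 2: N0 marks N1=alive -> (alive,v1)
Op 3: N2 marks N1=alive -> (alive,v1)
Op 4: N0 marks N0=alive -> (alive,v1)
Op 5: N0 marks N1=alive -> (alive,v2)
Op 6: N0 marks N2=suspect -> (suspect,v1)
Op 7: N1 marks N1=dead -> (dead,v2)
Op 8: gossip N2<->N1 -> N2.N0=(alive,v0) N2.N1=(dead,v2) N2.N2=(alive,v0) | N1.N0=(alive,v0) N1.N1=(dead,v2) N1.N2=(alive,v0)
Op 9: N1 marks N1=alive -> (alive,v3)
Op 10: gossip N0<->N1 -> N0.N0=(alive,v1) N0.N1=(alive,v3) N0.N2=(suspect,v1) | N1.N0=(alive,v1) N1.N1=(alive,v3) N1.N2=(suspect,v1)
Op 11: N2 marks N1=alive -> (alive,v3)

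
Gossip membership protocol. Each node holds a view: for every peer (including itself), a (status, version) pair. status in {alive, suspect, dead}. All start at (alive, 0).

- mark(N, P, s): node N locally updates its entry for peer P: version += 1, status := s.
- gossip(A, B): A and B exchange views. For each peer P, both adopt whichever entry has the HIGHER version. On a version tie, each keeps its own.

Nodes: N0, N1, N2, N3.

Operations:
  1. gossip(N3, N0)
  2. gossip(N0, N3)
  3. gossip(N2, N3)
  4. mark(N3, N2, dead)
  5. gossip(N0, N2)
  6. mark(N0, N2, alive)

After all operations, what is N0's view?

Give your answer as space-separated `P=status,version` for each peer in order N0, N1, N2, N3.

Op 1: gossip N3<->N0 -> N3.N0=(alive,v0) N3.N1=(alive,v0) N3.N2=(alive,v0) N3.N3=(alive,v0) | N0.N0=(alive,v0) N0.N1=(alive,v0) N0.N2=(alive,v0) N0.N3=(alive,v0)
Op 2: gossip N0<->N3 -> N0.N0=(alive,v0) N0.N1=(alive,v0) N0.N2=(alive,v0) N0.N3=(alive,v0) | N3.N0=(alive,v0) N3.N1=(alive,v0) N3.N2=(alive,v0) N3.N3=(alive,v0)
Op 3: gossip N2<->N3 -> N2.N0=(alive,v0) N2.N1=(alive,v0) N2.N2=(alive,v0) N2.N3=(alive,v0) | N3.N0=(alive,v0) N3.N1=(alive,v0) N3.N2=(alive,v0) N3.N3=(alive,v0)
Op 4: N3 marks N2=dead -> (dead,v1)
Op 5: gossip N0<->N2 -> N0.N0=(alive,v0) N0.N1=(alive,v0) N0.N2=(alive,v0) N0.N3=(alive,v0) | N2.N0=(alive,v0) N2.N1=(alive,v0) N2.N2=(alive,v0) N2.N3=(alive,v0)
Op 6: N0 marks N2=alive -> (alive,v1)

Answer: N0=alive,0 N1=alive,0 N2=alive,1 N3=alive,0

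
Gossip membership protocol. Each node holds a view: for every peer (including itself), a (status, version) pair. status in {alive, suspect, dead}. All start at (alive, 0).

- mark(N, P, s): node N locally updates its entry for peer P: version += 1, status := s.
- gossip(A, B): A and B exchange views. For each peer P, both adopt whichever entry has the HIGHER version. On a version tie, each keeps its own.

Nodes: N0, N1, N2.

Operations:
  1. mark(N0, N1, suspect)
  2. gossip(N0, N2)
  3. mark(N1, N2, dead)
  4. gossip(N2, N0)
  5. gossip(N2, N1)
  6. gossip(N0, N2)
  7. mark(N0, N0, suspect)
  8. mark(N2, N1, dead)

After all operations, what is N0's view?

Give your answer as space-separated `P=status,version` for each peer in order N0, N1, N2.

Answer: N0=suspect,1 N1=suspect,1 N2=dead,1

Derivation:
Op 1: N0 marks N1=suspect -> (suspect,v1)
Op 2: gossip N0<->N2 -> N0.N0=(alive,v0) N0.N1=(suspect,v1) N0.N2=(alive,v0) | N2.N0=(alive,v0) N2.N1=(suspect,v1) N2.N2=(alive,v0)
Op 3: N1 marks N2=dead -> (dead,v1)
Op 4: gossip N2<->N0 -> N2.N0=(alive,v0) N2.N1=(suspect,v1) N2.N2=(alive,v0) | N0.N0=(alive,v0) N0.N1=(suspect,v1) N0.N2=(alive,v0)
Op 5: gossip N2<->N1 -> N2.N0=(alive,v0) N2.N1=(suspect,v1) N2.N2=(dead,v1) | N1.N0=(alive,v0) N1.N1=(suspect,v1) N1.N2=(dead,v1)
Op 6: gossip N0<->N2 -> N0.N0=(alive,v0) N0.N1=(suspect,v1) N0.N2=(dead,v1) | N2.N0=(alive,v0) N2.N1=(suspect,v1) N2.N2=(dead,v1)
Op 7: N0 marks N0=suspect -> (suspect,v1)
Op 8: N2 marks N1=dead -> (dead,v2)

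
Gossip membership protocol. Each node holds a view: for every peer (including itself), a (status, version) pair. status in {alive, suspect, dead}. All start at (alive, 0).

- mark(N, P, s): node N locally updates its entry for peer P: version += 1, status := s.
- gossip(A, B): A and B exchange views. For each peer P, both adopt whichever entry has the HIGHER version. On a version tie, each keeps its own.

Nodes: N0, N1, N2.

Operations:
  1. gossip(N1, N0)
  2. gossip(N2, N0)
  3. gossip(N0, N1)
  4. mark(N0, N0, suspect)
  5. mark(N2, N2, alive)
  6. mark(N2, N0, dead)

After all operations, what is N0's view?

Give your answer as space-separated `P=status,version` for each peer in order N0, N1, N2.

Op 1: gossip N1<->N0 -> N1.N0=(alive,v0) N1.N1=(alive,v0) N1.N2=(alive,v0) | N0.N0=(alive,v0) N0.N1=(alive,v0) N0.N2=(alive,v0)
Op 2: gossip N2<->N0 -> N2.N0=(alive,v0) N2.N1=(alive,v0) N2.N2=(alive,v0) | N0.N0=(alive,v0) N0.N1=(alive,v0) N0.N2=(alive,v0)
Op 3: gossip N0<->N1 -> N0.N0=(alive,v0) N0.N1=(alive,v0) N0.N2=(alive,v0) | N1.N0=(alive,v0) N1.N1=(alive,v0) N1.N2=(alive,v0)
Op 4: N0 marks N0=suspect -> (suspect,v1)
Op 5: N2 marks N2=alive -> (alive,v1)
Op 6: N2 marks N0=dead -> (dead,v1)

Answer: N0=suspect,1 N1=alive,0 N2=alive,0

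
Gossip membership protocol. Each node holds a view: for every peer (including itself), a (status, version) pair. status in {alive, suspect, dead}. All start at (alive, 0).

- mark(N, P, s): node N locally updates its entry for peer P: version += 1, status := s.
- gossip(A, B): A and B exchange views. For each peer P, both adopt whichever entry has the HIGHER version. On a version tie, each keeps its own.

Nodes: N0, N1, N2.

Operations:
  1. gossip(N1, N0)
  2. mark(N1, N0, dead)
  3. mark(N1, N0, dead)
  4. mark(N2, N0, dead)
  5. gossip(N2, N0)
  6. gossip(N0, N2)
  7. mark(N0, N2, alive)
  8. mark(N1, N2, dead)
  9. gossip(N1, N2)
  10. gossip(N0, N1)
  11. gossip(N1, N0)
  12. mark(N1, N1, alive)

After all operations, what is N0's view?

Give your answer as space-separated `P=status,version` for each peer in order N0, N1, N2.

Op 1: gossip N1<->N0 -> N1.N0=(alive,v0) N1.N1=(alive,v0) N1.N2=(alive,v0) | N0.N0=(alive,v0) N0.N1=(alive,v0) N0.N2=(alive,v0)
Op 2: N1 marks N0=dead -> (dead,v1)
Op 3: N1 marks N0=dead -> (dead,v2)
Op 4: N2 marks N0=dead -> (dead,v1)
Op 5: gossip N2<->N0 -> N2.N0=(dead,v1) N2.N1=(alive,v0) N2.N2=(alive,v0) | N0.N0=(dead,v1) N0.N1=(alive,v0) N0.N2=(alive,v0)
Op 6: gossip N0<->N2 -> N0.N0=(dead,v1) N0.N1=(alive,v0) N0.N2=(alive,v0) | N2.N0=(dead,v1) N2.N1=(alive,v0) N2.N2=(alive,v0)
Op 7: N0 marks N2=alive -> (alive,v1)
Op 8: N1 marks N2=dead -> (dead,v1)
Op 9: gossip N1<->N2 -> N1.N0=(dead,v2) N1.N1=(alive,v0) N1.N2=(dead,v1) | N2.N0=(dead,v2) N2.N1=(alive,v0) N2.N2=(dead,v1)
Op 10: gossip N0<->N1 -> N0.N0=(dead,v2) N0.N1=(alive,v0) N0.N2=(alive,v1) | N1.N0=(dead,v2) N1.N1=(alive,v0) N1.N2=(dead,v1)
Op 11: gossip N1<->N0 -> N1.N0=(dead,v2) N1.N1=(alive,v0) N1.N2=(dead,v1) | N0.N0=(dead,v2) N0.N1=(alive,v0) N0.N2=(alive,v1)
Op 12: N1 marks N1=alive -> (alive,v1)

Answer: N0=dead,2 N1=alive,0 N2=alive,1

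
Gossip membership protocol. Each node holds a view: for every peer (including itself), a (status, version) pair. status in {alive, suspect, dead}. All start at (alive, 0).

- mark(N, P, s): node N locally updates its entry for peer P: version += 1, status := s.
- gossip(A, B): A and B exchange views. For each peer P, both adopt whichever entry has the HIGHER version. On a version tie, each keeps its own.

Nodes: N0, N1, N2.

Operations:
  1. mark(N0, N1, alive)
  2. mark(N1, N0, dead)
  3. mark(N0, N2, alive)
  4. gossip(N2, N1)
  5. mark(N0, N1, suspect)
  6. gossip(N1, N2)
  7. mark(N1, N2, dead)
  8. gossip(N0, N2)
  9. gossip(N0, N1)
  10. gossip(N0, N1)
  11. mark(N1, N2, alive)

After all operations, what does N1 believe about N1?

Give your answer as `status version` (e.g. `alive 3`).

Op 1: N0 marks N1=alive -> (alive,v1)
Op 2: N1 marks N0=dead -> (dead,v1)
Op 3: N0 marks N2=alive -> (alive,v1)
Op 4: gossip N2<->N1 -> N2.N0=(dead,v1) N2.N1=(alive,v0) N2.N2=(alive,v0) | N1.N0=(dead,v1) N1.N1=(alive,v0) N1.N2=(alive,v0)
Op 5: N0 marks N1=suspect -> (suspect,v2)
Op 6: gossip N1<->N2 -> N1.N0=(dead,v1) N1.N1=(alive,v0) N1.N2=(alive,v0) | N2.N0=(dead,v1) N2.N1=(alive,v0) N2.N2=(alive,v0)
Op 7: N1 marks N2=dead -> (dead,v1)
Op 8: gossip N0<->N2 -> N0.N0=(dead,v1) N0.N1=(suspect,v2) N0.N2=(alive,v1) | N2.N0=(dead,v1) N2.N1=(suspect,v2) N2.N2=(alive,v1)
Op 9: gossip N0<->N1 -> N0.N0=(dead,v1) N0.N1=(suspect,v2) N0.N2=(alive,v1) | N1.N0=(dead,v1) N1.N1=(suspect,v2) N1.N2=(dead,v1)
Op 10: gossip N0<->N1 -> N0.N0=(dead,v1) N0.N1=(suspect,v2) N0.N2=(alive,v1) | N1.N0=(dead,v1) N1.N1=(suspect,v2) N1.N2=(dead,v1)
Op 11: N1 marks N2=alive -> (alive,v2)

Answer: suspect 2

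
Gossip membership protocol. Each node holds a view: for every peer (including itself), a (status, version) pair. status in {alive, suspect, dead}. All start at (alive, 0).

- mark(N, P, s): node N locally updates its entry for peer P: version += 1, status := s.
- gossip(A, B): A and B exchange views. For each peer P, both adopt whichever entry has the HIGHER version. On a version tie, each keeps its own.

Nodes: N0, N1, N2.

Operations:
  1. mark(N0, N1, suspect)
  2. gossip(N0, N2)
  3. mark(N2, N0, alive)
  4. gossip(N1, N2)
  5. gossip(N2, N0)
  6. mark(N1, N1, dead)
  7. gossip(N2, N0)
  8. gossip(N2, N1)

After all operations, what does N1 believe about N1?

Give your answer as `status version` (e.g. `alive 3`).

Op 1: N0 marks N1=suspect -> (suspect,v1)
Op 2: gossip N0<->N2 -> N0.N0=(alive,v0) N0.N1=(suspect,v1) N0.N2=(alive,v0) | N2.N0=(alive,v0) N2.N1=(suspect,v1) N2.N2=(alive,v0)
Op 3: N2 marks N0=alive -> (alive,v1)
Op 4: gossip N1<->N2 -> N1.N0=(alive,v1) N1.N1=(suspect,v1) N1.N2=(alive,v0) | N2.N0=(alive,v1) N2.N1=(suspect,v1) N2.N2=(alive,v0)
Op 5: gossip N2<->N0 -> N2.N0=(alive,v1) N2.N1=(suspect,v1) N2.N2=(alive,v0) | N0.N0=(alive,v1) N0.N1=(suspect,v1) N0.N2=(alive,v0)
Op 6: N1 marks N1=dead -> (dead,v2)
Op 7: gossip N2<->N0 -> N2.N0=(alive,v1) N2.N1=(suspect,v1) N2.N2=(alive,v0) | N0.N0=(alive,v1) N0.N1=(suspect,v1) N0.N2=(alive,v0)
Op 8: gossip N2<->N1 -> N2.N0=(alive,v1) N2.N1=(dead,v2) N2.N2=(alive,v0) | N1.N0=(alive,v1) N1.N1=(dead,v2) N1.N2=(alive,v0)

Answer: dead 2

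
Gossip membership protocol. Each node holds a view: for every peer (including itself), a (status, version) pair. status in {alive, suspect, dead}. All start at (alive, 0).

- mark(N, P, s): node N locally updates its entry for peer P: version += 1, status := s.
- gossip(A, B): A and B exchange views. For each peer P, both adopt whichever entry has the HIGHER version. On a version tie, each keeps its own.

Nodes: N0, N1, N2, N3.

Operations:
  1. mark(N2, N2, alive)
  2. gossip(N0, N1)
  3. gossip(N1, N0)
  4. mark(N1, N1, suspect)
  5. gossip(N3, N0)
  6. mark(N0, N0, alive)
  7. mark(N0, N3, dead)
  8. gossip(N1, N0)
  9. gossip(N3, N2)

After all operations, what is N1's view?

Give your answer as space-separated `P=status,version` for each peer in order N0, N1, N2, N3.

Answer: N0=alive,1 N1=suspect,1 N2=alive,0 N3=dead,1

Derivation:
Op 1: N2 marks N2=alive -> (alive,v1)
Op 2: gossip N0<->N1 -> N0.N0=(alive,v0) N0.N1=(alive,v0) N0.N2=(alive,v0) N0.N3=(alive,v0) | N1.N0=(alive,v0) N1.N1=(alive,v0) N1.N2=(alive,v0) N1.N3=(alive,v0)
Op 3: gossip N1<->N0 -> N1.N0=(alive,v0) N1.N1=(alive,v0) N1.N2=(alive,v0) N1.N3=(alive,v0) | N0.N0=(alive,v0) N0.N1=(alive,v0) N0.N2=(alive,v0) N0.N3=(alive,v0)
Op 4: N1 marks N1=suspect -> (suspect,v1)
Op 5: gossip N3<->N0 -> N3.N0=(alive,v0) N3.N1=(alive,v0) N3.N2=(alive,v0) N3.N3=(alive,v0) | N0.N0=(alive,v0) N0.N1=(alive,v0) N0.N2=(alive,v0) N0.N3=(alive,v0)
Op 6: N0 marks N0=alive -> (alive,v1)
Op 7: N0 marks N3=dead -> (dead,v1)
Op 8: gossip N1<->N0 -> N1.N0=(alive,v1) N1.N1=(suspect,v1) N1.N2=(alive,v0) N1.N3=(dead,v1) | N0.N0=(alive,v1) N0.N1=(suspect,v1) N0.N2=(alive,v0) N0.N3=(dead,v1)
Op 9: gossip N3<->N2 -> N3.N0=(alive,v0) N3.N1=(alive,v0) N3.N2=(alive,v1) N3.N3=(alive,v0) | N2.N0=(alive,v0) N2.N1=(alive,v0) N2.N2=(alive,v1) N2.N3=(alive,v0)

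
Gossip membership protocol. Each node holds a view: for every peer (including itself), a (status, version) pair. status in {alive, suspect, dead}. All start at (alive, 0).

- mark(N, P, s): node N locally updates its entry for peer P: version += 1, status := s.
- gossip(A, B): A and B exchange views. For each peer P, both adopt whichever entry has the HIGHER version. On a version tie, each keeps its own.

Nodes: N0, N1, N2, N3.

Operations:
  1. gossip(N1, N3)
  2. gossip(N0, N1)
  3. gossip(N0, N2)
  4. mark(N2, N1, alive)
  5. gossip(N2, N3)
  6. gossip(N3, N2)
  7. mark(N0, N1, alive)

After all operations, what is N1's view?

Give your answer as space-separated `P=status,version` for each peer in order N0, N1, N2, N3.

Op 1: gossip N1<->N3 -> N1.N0=(alive,v0) N1.N1=(alive,v0) N1.N2=(alive,v0) N1.N3=(alive,v0) | N3.N0=(alive,v0) N3.N1=(alive,v0) N3.N2=(alive,v0) N3.N3=(alive,v0)
Op 2: gossip N0<->N1 -> N0.N0=(alive,v0) N0.N1=(alive,v0) N0.N2=(alive,v0) N0.N3=(alive,v0) | N1.N0=(alive,v0) N1.N1=(alive,v0) N1.N2=(alive,v0) N1.N3=(alive,v0)
Op 3: gossip N0<->N2 -> N0.N0=(alive,v0) N0.N1=(alive,v0) N0.N2=(alive,v0) N0.N3=(alive,v0) | N2.N0=(alive,v0) N2.N1=(alive,v0) N2.N2=(alive,v0) N2.N3=(alive,v0)
Op 4: N2 marks N1=alive -> (alive,v1)
Op 5: gossip N2<->N3 -> N2.N0=(alive,v0) N2.N1=(alive,v1) N2.N2=(alive,v0) N2.N3=(alive,v0) | N3.N0=(alive,v0) N3.N1=(alive,v1) N3.N2=(alive,v0) N3.N3=(alive,v0)
Op 6: gossip N3<->N2 -> N3.N0=(alive,v0) N3.N1=(alive,v1) N3.N2=(alive,v0) N3.N3=(alive,v0) | N2.N0=(alive,v0) N2.N1=(alive,v1) N2.N2=(alive,v0) N2.N3=(alive,v0)
Op 7: N0 marks N1=alive -> (alive,v1)

Answer: N0=alive,0 N1=alive,0 N2=alive,0 N3=alive,0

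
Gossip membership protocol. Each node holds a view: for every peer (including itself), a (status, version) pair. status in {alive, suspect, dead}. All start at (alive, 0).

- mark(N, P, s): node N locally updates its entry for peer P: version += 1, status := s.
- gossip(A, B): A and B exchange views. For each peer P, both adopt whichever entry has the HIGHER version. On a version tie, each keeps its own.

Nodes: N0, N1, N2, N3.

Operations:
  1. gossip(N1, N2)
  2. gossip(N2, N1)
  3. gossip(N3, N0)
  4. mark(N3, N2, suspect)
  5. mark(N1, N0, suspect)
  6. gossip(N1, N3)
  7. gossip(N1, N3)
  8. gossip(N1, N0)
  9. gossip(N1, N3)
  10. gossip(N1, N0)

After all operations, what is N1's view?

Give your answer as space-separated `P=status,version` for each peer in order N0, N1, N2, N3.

Op 1: gossip N1<->N2 -> N1.N0=(alive,v0) N1.N1=(alive,v0) N1.N2=(alive,v0) N1.N3=(alive,v0) | N2.N0=(alive,v0) N2.N1=(alive,v0) N2.N2=(alive,v0) N2.N3=(alive,v0)
Op 2: gossip N2<->N1 -> N2.N0=(alive,v0) N2.N1=(alive,v0) N2.N2=(alive,v0) N2.N3=(alive,v0) | N1.N0=(alive,v0) N1.N1=(alive,v0) N1.N2=(alive,v0) N1.N3=(alive,v0)
Op 3: gossip N3<->N0 -> N3.N0=(alive,v0) N3.N1=(alive,v0) N3.N2=(alive,v0) N3.N3=(alive,v0) | N0.N0=(alive,v0) N0.N1=(alive,v0) N0.N2=(alive,v0) N0.N3=(alive,v0)
Op 4: N3 marks N2=suspect -> (suspect,v1)
Op 5: N1 marks N0=suspect -> (suspect,v1)
Op 6: gossip N1<->N3 -> N1.N0=(suspect,v1) N1.N1=(alive,v0) N1.N2=(suspect,v1) N1.N3=(alive,v0) | N3.N0=(suspect,v1) N3.N1=(alive,v0) N3.N2=(suspect,v1) N3.N3=(alive,v0)
Op 7: gossip N1<->N3 -> N1.N0=(suspect,v1) N1.N1=(alive,v0) N1.N2=(suspect,v1) N1.N3=(alive,v0) | N3.N0=(suspect,v1) N3.N1=(alive,v0) N3.N2=(suspect,v1) N3.N3=(alive,v0)
Op 8: gossip N1<->N0 -> N1.N0=(suspect,v1) N1.N1=(alive,v0) N1.N2=(suspect,v1) N1.N3=(alive,v0) | N0.N0=(suspect,v1) N0.N1=(alive,v0) N0.N2=(suspect,v1) N0.N3=(alive,v0)
Op 9: gossip N1<->N3 -> N1.N0=(suspect,v1) N1.N1=(alive,v0) N1.N2=(suspect,v1) N1.N3=(alive,v0) | N3.N0=(suspect,v1) N3.N1=(alive,v0) N3.N2=(suspect,v1) N3.N3=(alive,v0)
Op 10: gossip N1<->N0 -> N1.N0=(suspect,v1) N1.N1=(alive,v0) N1.N2=(suspect,v1) N1.N3=(alive,v0) | N0.N0=(suspect,v1) N0.N1=(alive,v0) N0.N2=(suspect,v1) N0.N3=(alive,v0)

Answer: N0=suspect,1 N1=alive,0 N2=suspect,1 N3=alive,0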